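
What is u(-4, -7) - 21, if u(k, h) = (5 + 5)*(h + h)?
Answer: -161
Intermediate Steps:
u(k, h) = 20*h (u(k, h) = 10*(2*h) = 20*h)
u(-4, -7) - 21 = 20*(-7) - 21 = -140 - 21 = -161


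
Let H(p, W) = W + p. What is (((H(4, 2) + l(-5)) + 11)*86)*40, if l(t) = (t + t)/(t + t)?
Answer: 61920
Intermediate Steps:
l(t) = 1 (l(t) = (2*t)/((2*t)) = (2*t)*(1/(2*t)) = 1)
(((H(4, 2) + l(-5)) + 11)*86)*40 = ((((2 + 4) + 1) + 11)*86)*40 = (((6 + 1) + 11)*86)*40 = ((7 + 11)*86)*40 = (18*86)*40 = 1548*40 = 61920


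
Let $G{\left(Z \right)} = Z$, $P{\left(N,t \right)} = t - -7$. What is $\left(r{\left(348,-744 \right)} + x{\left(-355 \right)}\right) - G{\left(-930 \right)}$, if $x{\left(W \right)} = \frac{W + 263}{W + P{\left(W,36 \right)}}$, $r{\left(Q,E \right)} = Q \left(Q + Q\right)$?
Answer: $\frac{18964787}{78} \approx 2.4314 \cdot 10^{5}$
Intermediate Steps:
$P{\left(N,t \right)} = 7 + t$ ($P{\left(N,t \right)} = t + 7 = 7 + t$)
$r{\left(Q,E \right)} = 2 Q^{2}$ ($r{\left(Q,E \right)} = Q 2 Q = 2 Q^{2}$)
$x{\left(W \right)} = \frac{263 + W}{43 + W}$ ($x{\left(W \right)} = \frac{W + 263}{W + \left(7 + 36\right)} = \frac{263 + W}{W + 43} = \frac{263 + W}{43 + W}$)
$\left(r{\left(348,-744 \right)} + x{\left(-355 \right)}\right) - G{\left(-930 \right)} = \left(2 \cdot 348^{2} + \frac{263 - 355}{43 - 355}\right) - -930 = \left(2 \cdot 121104 + \frac{1}{-312} \left(-92\right)\right) + 930 = \left(242208 - - \frac{23}{78}\right) + 930 = \left(242208 + \frac{23}{78}\right) + 930 = \frac{18892247}{78} + 930 = \frac{18964787}{78}$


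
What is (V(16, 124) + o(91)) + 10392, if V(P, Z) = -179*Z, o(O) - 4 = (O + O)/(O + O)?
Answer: -11799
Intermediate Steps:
o(O) = 5 (o(O) = 4 + (O + O)/(O + O) = 4 + (2*O)/((2*O)) = 4 + (2*O)*(1/(2*O)) = 4 + 1 = 5)
(V(16, 124) + o(91)) + 10392 = (-179*124 + 5) + 10392 = (-22196 + 5) + 10392 = -22191 + 10392 = -11799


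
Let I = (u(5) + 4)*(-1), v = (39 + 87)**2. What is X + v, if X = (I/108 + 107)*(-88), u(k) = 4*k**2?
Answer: 176708/27 ≈ 6544.7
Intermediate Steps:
v = 15876 (v = 126**2 = 15876)
I = -104 (I = (4*5**2 + 4)*(-1) = (4*25 + 4)*(-1) = (100 + 4)*(-1) = 104*(-1) = -104)
X = -251944/27 (X = (-104/108 + 107)*(-88) = (-104*1/108 + 107)*(-88) = (-26/27 + 107)*(-88) = (2863/27)*(-88) = -251944/27 ≈ -9331.3)
X + v = -251944/27 + 15876 = 176708/27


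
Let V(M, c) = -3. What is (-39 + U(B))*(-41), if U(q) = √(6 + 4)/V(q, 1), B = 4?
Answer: 1599 + 41*√10/3 ≈ 1642.2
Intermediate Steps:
U(q) = -√10/3 (U(q) = √(6 + 4)/(-3) = √10*(-⅓) = -√10/3)
(-39 + U(B))*(-41) = (-39 - √10/3)*(-41) = 1599 + 41*√10/3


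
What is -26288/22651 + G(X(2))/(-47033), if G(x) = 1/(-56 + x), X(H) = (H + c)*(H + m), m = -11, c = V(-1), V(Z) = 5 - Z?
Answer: -158259625861/136364093824 ≈ -1.1606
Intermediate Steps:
c = 6 (c = 5 - 1*(-1) = 5 + 1 = 6)
X(H) = (-11 + H)*(6 + H) (X(H) = (H + 6)*(H - 11) = (6 + H)*(-11 + H) = (-11 + H)*(6 + H))
-26288/22651 + G(X(2))/(-47033) = -26288/22651 + 1/(-56 + (-66 + 2² - 5*2)*(-47033)) = -26288*1/22651 - 1/47033/(-56 + (-66 + 4 - 10)) = -26288/22651 - 1/47033/(-56 - 72) = -26288/22651 - 1/47033/(-128) = -26288/22651 - 1/128*(-1/47033) = -26288/22651 + 1/6020224 = -158259625861/136364093824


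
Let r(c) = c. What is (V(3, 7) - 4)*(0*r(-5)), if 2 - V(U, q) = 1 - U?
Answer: 0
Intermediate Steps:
V(U, q) = 1 + U (V(U, q) = 2 - (1 - U) = 2 + (-1 + U) = 1 + U)
(V(3, 7) - 4)*(0*r(-5)) = ((1 + 3) - 4)*(0*(-5)) = (4 - 4)*0 = 0*0 = 0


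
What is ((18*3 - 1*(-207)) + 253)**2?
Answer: 264196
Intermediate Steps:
((18*3 - 1*(-207)) + 253)**2 = ((54 + 207) + 253)**2 = (261 + 253)**2 = 514**2 = 264196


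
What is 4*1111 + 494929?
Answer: 499373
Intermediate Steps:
4*1111 + 494929 = 4444 + 494929 = 499373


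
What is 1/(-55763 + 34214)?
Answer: -1/21549 ≈ -4.6406e-5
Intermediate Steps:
1/(-55763 + 34214) = 1/(-21549) = -1/21549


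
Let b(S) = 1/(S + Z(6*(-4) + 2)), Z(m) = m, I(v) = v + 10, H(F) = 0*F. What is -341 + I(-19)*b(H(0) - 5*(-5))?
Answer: -344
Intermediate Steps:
H(F) = 0
I(v) = 10 + v
b(S) = 1/(-22 + S) (b(S) = 1/(S + (6*(-4) + 2)) = 1/(S + (-24 + 2)) = 1/(S - 22) = 1/(-22 + S))
-341 + I(-19)*b(H(0) - 5*(-5)) = -341 + (10 - 19)/(-22 + (0 - 5*(-5))) = -341 - 9/(-22 + (0 + 25)) = -341 - 9/(-22 + 25) = -341 - 9/3 = -341 - 9*⅓ = -341 - 3 = -344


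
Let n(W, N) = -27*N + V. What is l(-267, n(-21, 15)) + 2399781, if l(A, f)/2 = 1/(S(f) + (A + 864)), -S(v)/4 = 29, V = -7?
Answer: 1154294663/481 ≈ 2.3998e+6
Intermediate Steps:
S(v) = -116 (S(v) = -4*29 = -116)
n(W, N) = -7 - 27*N (n(W, N) = -27*N - 7 = -7 - 27*N)
l(A, f) = 2/(748 + A) (l(A, f) = 2/(-116 + (A + 864)) = 2/(-116 + (864 + A)) = 2/(748 + A))
l(-267, n(-21, 15)) + 2399781 = 2/(748 - 267) + 2399781 = 2/481 + 2399781 = 1154294663/481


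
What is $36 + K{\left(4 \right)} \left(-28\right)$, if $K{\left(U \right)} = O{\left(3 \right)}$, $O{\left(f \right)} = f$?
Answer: $-48$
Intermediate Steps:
$K{\left(U \right)} = 3$
$36 + K{\left(4 \right)} \left(-28\right) = 36 + 3 \left(-28\right) = 36 - 84 = -48$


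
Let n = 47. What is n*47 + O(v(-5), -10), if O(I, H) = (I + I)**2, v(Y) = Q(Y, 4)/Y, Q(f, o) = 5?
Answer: 2213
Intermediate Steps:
v(Y) = 5/Y
O(I, H) = 4*I**2 (O(I, H) = (2*I)**2 = 4*I**2)
n*47 + O(v(-5), -10) = 47*47 + 4*(5/(-5))**2 = 2209 + 4*(5*(-1/5))**2 = 2209 + 4*(-1)**2 = 2209 + 4*1 = 2209 + 4 = 2213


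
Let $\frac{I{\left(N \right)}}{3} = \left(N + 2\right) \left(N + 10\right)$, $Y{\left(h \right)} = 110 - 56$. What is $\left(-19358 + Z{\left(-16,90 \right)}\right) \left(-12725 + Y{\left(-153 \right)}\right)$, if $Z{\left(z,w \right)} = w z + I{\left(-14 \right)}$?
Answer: $261706834$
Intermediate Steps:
$Y{\left(h \right)} = 54$ ($Y{\left(h \right)} = 110 - 56 = 54$)
$I{\left(N \right)} = 3 \left(2 + N\right) \left(10 + N\right)$ ($I{\left(N \right)} = 3 \left(N + 2\right) \left(N + 10\right) = 3 \left(2 + N\right) \left(10 + N\right)$)
$Z{\left(z,w \right)} = 144 + w z$ ($Z{\left(z,w \right)} = w z + \left(60 + 3 \left(-14\right)^{2} + 36 \left(-14\right)\right) = w z + \left(60 + 3 \cdot 196 - 504\right) = w z + \left(60 + 588 - 504\right) = w z + 144 = 144 + w z$)
$\left(-19358 + Z{\left(-16,90 \right)}\right) \left(-12725 + Y{\left(-153 \right)}\right) = \left(-19358 + \left(144 + 90 \left(-16\right)\right)\right) \left(-12725 + 54\right) = \left(-19358 + \left(144 - 1440\right)\right) \left(-12671\right) = \left(-19358 - 1296\right) \left(-12671\right) = \left(-20654\right) \left(-12671\right) = 261706834$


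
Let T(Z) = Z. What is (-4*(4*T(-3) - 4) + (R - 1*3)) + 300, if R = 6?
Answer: 367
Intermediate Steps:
(-4*(4*T(-3) - 4) + (R - 1*3)) + 300 = (-4*(4*(-3) - 4) + (6 - 1*3)) + 300 = (-4*(-12 - 4) + (6 - 3)) + 300 = (-4*(-16) + 3) + 300 = (64 + 3) + 300 = 67 + 300 = 367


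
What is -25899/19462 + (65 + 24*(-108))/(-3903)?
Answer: -51903323/75960186 ≈ -0.68330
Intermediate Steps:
-25899/19462 + (65 + 24*(-108))/(-3903) = -25899*1/19462 + (65 - 2592)*(-1/3903) = -25899/19462 - 2527*(-1/3903) = -25899/19462 + 2527/3903 = -51903323/75960186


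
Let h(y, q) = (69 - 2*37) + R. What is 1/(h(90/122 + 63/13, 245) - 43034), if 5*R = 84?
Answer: -5/215111 ≈ -2.3244e-5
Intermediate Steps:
R = 84/5 (R = (⅕)*84 = 84/5 ≈ 16.800)
h(y, q) = 59/5 (h(y, q) = (69 - 2*37) + 84/5 = (69 - 74) + 84/5 = -5 + 84/5 = 59/5)
1/(h(90/122 + 63/13, 245) - 43034) = 1/(59/5 - 43034) = 1/(-215111/5) = -5/215111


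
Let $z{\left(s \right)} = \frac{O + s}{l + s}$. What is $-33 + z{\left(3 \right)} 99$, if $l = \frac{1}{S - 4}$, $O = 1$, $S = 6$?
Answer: $\frac{561}{7} \approx 80.143$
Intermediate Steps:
$l = \frac{1}{2}$ ($l = \frac{1}{6 - 4} = \frac{1}{2} \approx 0.5$)
$z{\left(s \right)} = \frac{1 + s}{\frac{1}{2} + s}$
$-33 + z{\left(3 \right)} 99 = -33 + \frac{2 \left(1 + 3\right)}{1 + 2 \cdot 3} \cdot 99 = -33 + 2 \frac{1}{1 + 6} \cdot 4 \cdot 99 = -33 + 2 \cdot \frac{1}{7} \cdot 4 \cdot 99 = -33 + \frac{8}{7} \cdot 99 = -33 + \frac{792}{7} = \frac{561}{7}$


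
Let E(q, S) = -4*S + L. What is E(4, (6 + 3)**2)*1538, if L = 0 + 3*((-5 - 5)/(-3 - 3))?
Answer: -490622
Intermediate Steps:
L = 5 (L = 0 + 3*(-10/(-6)) = 0 + 3*(-10*(-1/6)) = 0 + 3*(5/3) = 0 + 5 = 5)
E(q, S) = 5 - 4*S (E(q, S) = -4*S + 5 = 5 - 4*S)
E(4, (6 + 3)**2)*1538 = (5 - 4*(6 + 3)**2)*1538 = (5 - 4*9**2)*1538 = (5 - 4*81)*1538 = (5 - 324)*1538 = -319*1538 = -490622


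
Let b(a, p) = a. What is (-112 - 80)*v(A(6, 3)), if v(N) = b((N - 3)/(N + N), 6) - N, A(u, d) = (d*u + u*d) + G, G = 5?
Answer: 319104/41 ≈ 7783.0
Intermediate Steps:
A(u, d) = 5 + 2*d*u (A(u, d) = (d*u + u*d) + 5 = (d*u + d*u) + 5 = 2*d*u + 5 = 5 + 2*d*u)
v(N) = -N + (-3 + N)/(2*N) (v(N) = (N - 3)/(N + N) - N = (-3 + N)/((2*N)) - N = (-3 + N)*(1/(2*N)) - N = (-3 + N)/(2*N) - N = -N + (-3 + N)/(2*N))
(-112 - 80)*v(A(6, 3)) = (-112 - 80)*(1/2 - (5 + 2*3*6) - 3/(2*(5 + 2*3*6))) = -192*(1/2 - (5 + 36) - 3/(2*(5 + 36))) = -192*(1/2 - 1*41 - 3/2/41) = -192*(1/2 - 41 - 3/2*1/41) = -192*(1/2 - 41 - 3/82) = -192*(-1662/41) = 319104/41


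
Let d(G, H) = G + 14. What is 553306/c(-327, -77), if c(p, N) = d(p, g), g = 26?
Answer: -553306/313 ≈ -1767.8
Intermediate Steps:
d(G, H) = 14 + G
c(p, N) = 14 + p
553306/c(-327, -77) = 553306/(14 - 327) = 553306/(-313) = 553306*(-1/313) = -553306/313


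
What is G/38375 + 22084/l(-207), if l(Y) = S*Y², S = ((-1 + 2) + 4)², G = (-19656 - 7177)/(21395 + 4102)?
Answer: 95907945107/4658387952375 ≈ 0.020588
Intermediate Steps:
G = -26833/25497 ≈ -1.0524
S = 25 (S = (1 + 4)² = 5² = 25)
l(Y) = 25*Y²
G/38375 + 22084/l(-207) = -26833/25497/38375 + 22084/((25*(-207)²)) = -26833/25497*1/38375 + 22084/((25*42849)) = -26833/978447375 + 22084/1071225 = 95907945107/4658387952375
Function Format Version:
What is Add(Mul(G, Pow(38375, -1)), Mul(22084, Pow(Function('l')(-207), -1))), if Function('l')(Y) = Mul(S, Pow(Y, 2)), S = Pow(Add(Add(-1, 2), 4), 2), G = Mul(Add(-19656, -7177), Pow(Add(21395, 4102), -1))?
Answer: Rational(95907945107, 4658387952375) ≈ 0.020588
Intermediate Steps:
G = Rational(-26833, 25497) (G = Mul(-26833, Pow(25497, -1)) = Mul(-26833, Rational(1, 25497)) = Rational(-26833, 25497) ≈ -1.0524)
S = 25 (S = Pow(Add(1, 4), 2) = Pow(5, 2) = 25)
Function('l')(Y) = Mul(25, Pow(Y, 2))
Add(Mul(G, Pow(38375, -1)), Mul(22084, Pow(Function('l')(-207), -1))) = Add(Mul(Rational(-26833, 25497), Pow(38375, -1)), Mul(22084, Pow(Mul(25, Pow(-207, 2)), -1))) = Add(Mul(Rational(-26833, 25497), Rational(1, 38375)), Mul(22084, Pow(Mul(25, 42849), -1))) = Add(Rational(-26833, 978447375), Mul(22084, Pow(1071225, -1))) = Add(Rational(-26833, 978447375), Mul(22084, Rational(1, 1071225))) = Add(Rational(-26833, 978447375), Rational(22084, 1071225)) = Rational(95907945107, 4658387952375)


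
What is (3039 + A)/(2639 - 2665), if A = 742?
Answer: -3781/26 ≈ -145.42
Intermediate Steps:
(3039 + A)/(2639 - 2665) = (3039 + 742)/(2639 - 2665) = 3781/(-26) = 3781*(-1/26) = -3781/26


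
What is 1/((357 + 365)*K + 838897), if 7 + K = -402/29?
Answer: 29/23891203 ≈ 1.2138e-6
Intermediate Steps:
K = -605/29 (K = -7 - 402/29 = -605/29 ≈ -20.862)
1/((357 + 365)*K + 838897) = 1/((357 + 365)*(-605/29) + 838897) = 1/(722*(-605/29) + 838897) = 1/(-436810/29 + 838897) = 1/(23891203/29) = 29/23891203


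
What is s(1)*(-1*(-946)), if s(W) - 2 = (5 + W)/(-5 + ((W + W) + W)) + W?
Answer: 0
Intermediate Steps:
s(W) = 2 + W + (5 + W)/(-5 + 3*W) (s(W) = 2 + ((5 + W)/(-5 + ((W + W) + W)) + W) = 2 + ((5 + W)/(-5 + (2*W + W)) + W) = 2 + ((5 + W)/(-5 + 3*W) + W) = 2 + (W + (5 + W)/(-5 + 3*W)) = 2 + W + (5 + W)/(-5 + 3*W))
s(1)*(-1*(-946)) = ((-5 + 2*1 + 3*1²)/(-5 + 3*1))*(-1*(-946)) = ((-5 + 2 + 3*1)/(-5 + 3))*946 = ((-5 + 2 + 3)/(-2))*946 = -½*0*946 = 0*946 = 0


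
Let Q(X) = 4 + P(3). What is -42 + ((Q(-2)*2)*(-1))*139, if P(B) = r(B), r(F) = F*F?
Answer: -3656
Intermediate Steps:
r(F) = F²
P(B) = B²
Q(X) = 13 (Q(X) = 4 + 3² = 4 + 9 = 13)
-42 + ((Q(-2)*2)*(-1))*139 = -42 + ((13*2)*(-1))*139 = -42 + (26*(-1))*139 = -42 - 26*139 = -42 - 3614 = -3656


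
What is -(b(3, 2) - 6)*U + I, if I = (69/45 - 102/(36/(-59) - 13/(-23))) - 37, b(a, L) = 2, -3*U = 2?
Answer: 2041318/915 ≈ 2230.9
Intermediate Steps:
U = -2/3 (U = -1/3*2 = -2/3 ≈ -0.66667)
I = 2043758/915 (I = (69*(1/45) - 102/(36*(-1/59) - 13*(-1/23))) - 37 = (23/15 - 102/(-36/59 + 13/23)) - 37 = (23/15 - 102/(-61/1357)) - 37 = (23/15 - 102*(-1357/61)) - 37 = (23/15 + 138414/61) - 37 = 2077613/915 - 37 = 2043758/915 ≈ 2233.6)
-(b(3, 2) - 6)*U + I = -(2 - 6)*(-2)/3 + 2043758/915 = -(-4)*(-2)/3 + 2043758/915 = -1*8/3 + 2043758/915 = -8/3 + 2043758/915 = 2041318/915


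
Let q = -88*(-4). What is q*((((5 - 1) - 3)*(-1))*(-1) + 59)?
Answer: 21120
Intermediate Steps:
q = 352
q*((((5 - 1) - 3)*(-1))*(-1) + 59) = 352*((((5 - 1) - 3)*(-1))*(-1) + 59) = 352*(((4 - 3)*(-1))*(-1) + 59) = 352*((1*(-1))*(-1) + 59) = 352*(-1*(-1) + 59) = 352*(1 + 59) = 352*60 = 21120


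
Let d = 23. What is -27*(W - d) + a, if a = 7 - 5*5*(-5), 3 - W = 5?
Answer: 807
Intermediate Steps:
W = -2 (W = 3 - 1*5 = 3 - 5 = -2)
a = 132 (a = 7 - 25*(-5) = 7 + 125 = 132)
-27*(W - d) + a = -27*(-2 - 1*23) + 132 = -27*(-2 - 23) + 132 = -27*(-25) + 132 = 675 + 132 = 807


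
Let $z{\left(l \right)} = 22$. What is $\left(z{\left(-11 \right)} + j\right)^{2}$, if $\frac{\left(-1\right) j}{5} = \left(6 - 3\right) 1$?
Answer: $49$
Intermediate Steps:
$j = -15$ ($j = - 5 \left(6 - 3\right) 1 = - 5 \cdot 3 \cdot 1 = \left(-5\right) 3 = -15$)
$\left(z{\left(-11 \right)} + j\right)^{2} = \left(22 - 15\right)^{2} = 7^{2} = 49$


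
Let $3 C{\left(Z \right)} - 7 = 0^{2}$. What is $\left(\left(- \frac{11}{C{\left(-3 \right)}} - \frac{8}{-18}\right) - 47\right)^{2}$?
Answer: $\frac{10432900}{3969} \approx 2628.6$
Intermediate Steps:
$C{\left(Z \right)} = \frac{7}{3}$ ($C{\left(Z \right)} = \frac{7}{3} + \frac{0^{2}}{3} = \frac{7}{3} + \frac{1}{3} \cdot 0 = \frac{7}{3} + 0 = \frac{7}{3}$)
$\left(\left(- \frac{11}{C{\left(-3 \right)}} - \frac{8}{-18}\right) - 47\right)^{2} = \left(\left(- \frac{11}{\frac{7}{3}} - \frac{8}{-18}\right) - 47\right)^{2} = \left(\left(\left(-11\right) \frac{3}{7} - - \frac{4}{9}\right) - 47\right)^{2} = \left(\left(- \frac{33}{7} + \frac{4}{9}\right) - 47\right)^{2} = \left(- \frac{269}{63} - 47\right)^{2} = \left(- \frac{3230}{63}\right)^{2} = \frac{10432900}{3969}$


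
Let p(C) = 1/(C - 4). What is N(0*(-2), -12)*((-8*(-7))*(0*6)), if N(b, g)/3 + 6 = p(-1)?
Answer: 0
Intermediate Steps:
p(C) = 1/(-4 + C)
N(b, g) = -93/5 (N(b, g) = -18 + 3/(-4 - 1) = -18 + 3/(-5) = -18 + 3*(-1/5) = -18 - 3/5 = -93/5)
N(0*(-2), -12)*((-8*(-7))*(0*6)) = -93*(-8*(-7))*0*6/5 = -5208*0/5 = -93/5*0 = 0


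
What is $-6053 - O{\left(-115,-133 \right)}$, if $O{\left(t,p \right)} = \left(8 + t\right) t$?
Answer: $-18358$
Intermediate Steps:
$O{\left(t,p \right)} = t \left(8 + t\right)$
$-6053 - O{\left(-115,-133 \right)} = -6053 - - 115 \left(8 - 115\right) = -6053 - \left(-115\right) \left(-107\right) = -6053 - 12305 = -18358$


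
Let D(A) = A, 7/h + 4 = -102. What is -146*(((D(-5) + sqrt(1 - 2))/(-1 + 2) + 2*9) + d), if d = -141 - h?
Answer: 989953/53 - 146*I ≈ 18678.0 - 146.0*I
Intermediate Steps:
h = -7/106 (h = 7/(-4 - 102) = 7/(-106) = 7*(-1/106) = -7/106 ≈ -0.066038)
d = -14939/106 (d = -141 - 1*(-7/106) = -141 + 7/106 = -14939/106 ≈ -140.93)
-146*(((D(-5) + sqrt(1 - 2))/(-1 + 2) + 2*9) + d) = -146*(((-5 + sqrt(1 - 2))/(-1 + 2) + 2*9) - 14939/106) = -146*(((-5 + sqrt(-1))/1 + 18) - 14939/106) = -146*(((-5 + I)*1 + 18) - 14939/106) = -146*(((-5 + I) + 18) - 14939/106) = -146*((13 + I) - 14939/106) = -146*(-13561/106 + I) = 989953/53 - 146*I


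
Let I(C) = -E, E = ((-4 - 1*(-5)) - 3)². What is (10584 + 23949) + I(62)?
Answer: 34529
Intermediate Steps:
E = 4 (E = ((-4 + 5) - 3)² = (1 - 3)² = (-2)² = 4)
I(C) = -4 (I(C) = -1*4 = -4)
(10584 + 23949) + I(62) = (10584 + 23949) - 4 = 34533 - 4 = 34529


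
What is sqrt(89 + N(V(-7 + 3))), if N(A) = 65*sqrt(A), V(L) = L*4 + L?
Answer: sqrt(89 + 130*I*sqrt(5)) ≈ 14.018 + 10.368*I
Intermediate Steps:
V(L) = 5*L (V(L) = 4*L + L = 5*L)
sqrt(89 + N(V(-7 + 3))) = sqrt(89 + 65*sqrt(5*(-7 + 3))) = sqrt(89 + 65*sqrt(5*(-4))) = sqrt(89 + 65*sqrt(-20)) = sqrt(89 + 65*(2*I*sqrt(5))) = sqrt(89 + 130*I*sqrt(5))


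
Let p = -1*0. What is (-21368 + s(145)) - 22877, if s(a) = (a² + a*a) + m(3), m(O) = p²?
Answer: -2195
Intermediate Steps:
p = 0
m(O) = 0 (m(O) = 0² = 0)
s(a) = 2*a² (s(a) = (a² + a*a) + 0 = (a² + a²) + 0 = 2*a² + 0 = 2*a²)
(-21368 + s(145)) - 22877 = (-21368 + 2*145²) - 22877 = (-21368 + 2*21025) - 22877 = (-21368 + 42050) - 22877 = 20682 - 22877 = -2195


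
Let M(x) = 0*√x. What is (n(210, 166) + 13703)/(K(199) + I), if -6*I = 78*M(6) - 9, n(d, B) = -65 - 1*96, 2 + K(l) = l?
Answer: 27084/397 ≈ 68.222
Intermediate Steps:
M(x) = 0
K(l) = -2 + l
n(d, B) = -161 (n(d, B) = -65 - 96 = -161)
I = 3/2 (I = -(78*0 - 9)/6 = -(0 - 9)/6 = -⅙*(-9) = 3/2 ≈ 1.5000)
(n(210, 166) + 13703)/(K(199) + I) = (-161 + 13703)/((-2 + 199) + 3/2) = 13542/(197 + 3/2) = 13542/(397/2) = 13542*(2/397) = 27084/397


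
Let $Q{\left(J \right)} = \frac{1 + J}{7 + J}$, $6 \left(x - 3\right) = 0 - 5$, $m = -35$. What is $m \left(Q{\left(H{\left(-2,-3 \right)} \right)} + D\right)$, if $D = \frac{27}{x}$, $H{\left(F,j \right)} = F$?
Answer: $- \frac{5579}{13} \approx -429.15$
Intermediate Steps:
$x = \frac{13}{6}$ ($x = 3 + \frac{0 - 5}{6} = 3 + \frac{1}{6} \left(-5\right) = 3 - \frac{5}{6} = \frac{13}{6} \approx 2.1667$)
$D = \frac{162}{13}$ ($D = \frac{27}{\frac{13}{6}} = 27 \cdot \frac{6}{13} = \frac{162}{13} \approx 12.462$)
$Q{\left(J \right)} = \frac{1 + J}{7 + J}$
$m \left(Q{\left(H{\left(-2,-3 \right)} \right)} + D\right) = - 35 \left(\frac{1 - 2}{7 - 2} + \frac{162}{13}\right) = - 35 \left(\frac{1}{5} \left(-1\right) + \frac{162}{13}\right) = - 35 \left(- \frac{1}{5} + \frac{162}{13}\right) = \left(-35\right) \frac{797}{65} = - \frac{5579}{13}$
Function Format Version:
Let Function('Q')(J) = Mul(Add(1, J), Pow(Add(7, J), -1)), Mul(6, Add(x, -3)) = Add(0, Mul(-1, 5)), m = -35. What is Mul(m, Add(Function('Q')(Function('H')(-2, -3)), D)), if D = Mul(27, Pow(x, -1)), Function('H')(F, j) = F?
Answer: Rational(-5579, 13) ≈ -429.15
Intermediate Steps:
x = Rational(13, 6) (x = Add(3, Mul(Rational(1, 6), Add(0, Mul(-1, 5)))) = Add(3, Mul(Rational(1, 6), Add(0, -5))) = Add(3, Mul(Rational(1, 6), -5)) = Add(3, Rational(-5, 6)) = Rational(13, 6) ≈ 2.1667)
D = Rational(162, 13) (D = Mul(27, Pow(Rational(13, 6), -1)) = Mul(27, Rational(6, 13)) = Rational(162, 13) ≈ 12.462)
Function('Q')(J) = Mul(Pow(Add(7, J), -1), Add(1, J))
Mul(m, Add(Function('Q')(Function('H')(-2, -3)), D)) = Mul(-35, Add(Mul(Pow(Add(7, -2), -1), Add(1, -2)), Rational(162, 13))) = Mul(-35, Add(Mul(Pow(5, -1), -1), Rational(162, 13))) = Mul(-35, Add(Mul(Rational(1, 5), -1), Rational(162, 13))) = Mul(-35, Add(Rational(-1, 5), Rational(162, 13))) = Mul(-35, Rational(797, 65)) = Rational(-5579, 13)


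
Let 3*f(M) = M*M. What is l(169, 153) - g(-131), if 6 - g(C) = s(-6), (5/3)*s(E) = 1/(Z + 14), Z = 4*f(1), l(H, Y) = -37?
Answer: -9881/230 ≈ -42.961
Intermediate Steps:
f(M) = M²/3 (f(M) = (M*M)/3 = M²/3)
Z = 4/3 (Z = 4*((⅓)*1²) = 4*((⅓)*1) = 4*(⅓) = 4/3 ≈ 1.3333)
s(E) = 9/230 (s(E) = 3/(5*(4/3 + 14)) = 3/(5*(46/3)) = (⅗)*(3/46) = 9/230)
g(C) = 1371/230 (g(C) = 6 - 1*9/230 = 6 - 9/230 = 1371/230)
l(169, 153) - g(-131) = -37 - 1*1371/230 = -37 - 1371/230 = -9881/230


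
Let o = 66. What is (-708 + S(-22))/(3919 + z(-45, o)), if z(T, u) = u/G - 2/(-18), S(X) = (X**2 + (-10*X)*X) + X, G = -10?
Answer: -228870/176063 ≈ -1.2999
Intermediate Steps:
S(X) = X - 9*X**2 (S(X) = (X**2 - 10*X**2) + X = -9*X**2 + X = X - 9*X**2)
z(T, u) = 1/9 - u/10 (z(T, u) = u/(-10) - 2/(-18) = u*(-1/10) - 2*(-1/18) = -u/10 + 1/9 = 1/9 - u/10)
(-708 + S(-22))/(3919 + z(-45, o)) = (-708 - 22*(1 - 9*(-22)))/(3919 + (1/9 - 1/10*66)) = (-708 - 22*(1 + 198))/(3919 + (1/9 - 33/5)) = (-708 - 22*199)/(3919 - 292/45) = (-708 - 4378)/(176063/45) = -5086*45/176063 = -228870/176063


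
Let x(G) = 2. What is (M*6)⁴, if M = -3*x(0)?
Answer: 1679616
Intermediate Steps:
M = -6 (M = -3*2 = -6)
(M*6)⁴ = (-6*6)⁴ = (-36)⁴ = 1679616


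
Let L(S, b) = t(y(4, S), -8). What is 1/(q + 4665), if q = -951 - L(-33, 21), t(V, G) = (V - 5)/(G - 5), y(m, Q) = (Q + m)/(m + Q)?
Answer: 13/48278 ≈ 0.00026927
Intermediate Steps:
y(m, Q) = 1 (y(m, Q) = (Q + m)/(Q + m) = 1)
t(V, G) = (-5 + V)/(-5 + G)
L(S, b) = 4/13 (L(S, b) = (-5 + 1)/(-5 - 8) = -4/(-13) = -1/13*(-4) = 4/13)
q = -12367/13 (q = -951 - 1*4/13 = -951 - 4/13 = -12367/13 ≈ -951.31)
1/(q + 4665) = 1/(-12367/13 + 4665) = 1/(48278/13) = 13/48278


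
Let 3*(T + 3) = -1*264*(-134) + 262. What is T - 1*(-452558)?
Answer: 1393303/3 ≈ 4.6443e+5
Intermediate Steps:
T = 35629/3 (T = -3 + (-1*264*(-134) + 262)/3 = -3 + (-264*(-134) + 262)/3 = -3 + (35376 + 262)/3 = -3 + (⅓)*35638 = -3 + 35638/3 = 35629/3 ≈ 11876.)
T - 1*(-452558) = 35629/3 - 1*(-452558) = 35629/3 + 452558 = 1393303/3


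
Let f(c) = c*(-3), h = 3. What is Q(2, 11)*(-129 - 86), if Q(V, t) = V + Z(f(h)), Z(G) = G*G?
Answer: -17845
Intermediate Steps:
f(c) = -3*c
Z(G) = G²
Q(V, t) = 81 + V (Q(V, t) = V + (-3*3)² = V + (-9)² = V + 81 = 81 + V)
Q(2, 11)*(-129 - 86) = (81 + 2)*(-129 - 86) = 83*(-215) = -17845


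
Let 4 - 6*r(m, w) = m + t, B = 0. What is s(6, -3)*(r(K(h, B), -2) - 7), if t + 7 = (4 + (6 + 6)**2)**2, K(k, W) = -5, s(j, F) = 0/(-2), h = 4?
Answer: 0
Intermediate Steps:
s(j, F) = 0 (s(j, F) = 0*(-1/2) = 0)
t = 21897 (t = -7 + (4 + (6 + 6)**2)**2 = -7 + (4 + 12**2)**2 = -7 + (4 + 144)**2 = -7 + 148**2 = -7 + 21904 = 21897)
r(m, w) = -21893/6 - m/6 (r(m, w) = 2/3 - (m + 21897)/6 = 2/3 - (21897 + m)/6 = 2/3 + (-7299/2 - m/6) = -21893/6 - m/6)
s(6, -3)*(r(K(h, B), -2) - 7) = 0*((-21893/6 - 1/6*(-5)) - 7) = 0*((-21893/6 + 5/6) - 7) = 0*(-3648 - 7) = 0*(-3655) = 0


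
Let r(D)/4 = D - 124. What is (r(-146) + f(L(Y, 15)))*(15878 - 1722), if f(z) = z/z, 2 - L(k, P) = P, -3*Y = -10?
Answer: -15274324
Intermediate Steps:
r(D) = -496 + 4*D (r(D) = 4*(D - 124) = 4*(-124 + D) = -496 + 4*D)
Y = 10/3 (Y = -1/3*(-10) = 10/3 ≈ 3.3333)
L(k, P) = 2 - P
f(z) = 1
(r(-146) + f(L(Y, 15)))*(15878 - 1722) = ((-496 + 4*(-146)) + 1)*(15878 - 1722) = ((-496 - 584) + 1)*14156 = (-1080 + 1)*14156 = -1079*14156 = -15274324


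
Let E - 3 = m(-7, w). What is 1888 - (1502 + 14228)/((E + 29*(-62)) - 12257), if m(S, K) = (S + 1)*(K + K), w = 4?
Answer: 2663653/1410 ≈ 1889.1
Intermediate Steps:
m(S, K) = 2*K*(1 + S) (m(S, K) = (1 + S)*(2*K) = 2*K*(1 + S))
E = -45 (E = 3 + 2*4*(1 - 7) = 3 + 2*4*(-6) = 3 - 48 = -45)
1888 - (1502 + 14228)/((E + 29*(-62)) - 12257) = 1888 - (1502 + 14228)/((-45 + 29*(-62)) - 12257) = 1888 - 15730/((-45 - 1798) - 12257) = 1888 - 15730/(-1843 - 12257) = 1888 - 15730/(-14100) = 1888 - 15730*(-1)/14100 = 1888 - 1*(-1573/1410) = 1888 + 1573/1410 = 2663653/1410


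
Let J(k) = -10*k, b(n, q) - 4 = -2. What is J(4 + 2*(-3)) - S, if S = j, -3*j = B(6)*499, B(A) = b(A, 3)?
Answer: 1058/3 ≈ 352.67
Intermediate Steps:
b(n, q) = 2 (b(n, q) = 4 - 2 = 2)
B(A) = 2
j = -998/3 (j = -2*499/3 = -1/3*998 = -998/3 ≈ -332.67)
S = -998/3 ≈ -332.67
J(4 + 2*(-3)) - S = -10*(4 + 2*(-3)) - 1*(-998/3) = -10*(4 - 6) + 998/3 = -10*(-2) + 998/3 = 20 + 998/3 = 1058/3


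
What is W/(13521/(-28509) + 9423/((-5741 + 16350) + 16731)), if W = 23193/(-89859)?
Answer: 2008606726620/1008655623283 ≈ 1.9914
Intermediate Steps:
W = -7731/29953 (W = 23193*(-1/89859) = -7731/29953 ≈ -0.25810)
W/(13521/(-28509) + 9423/((-5741 + 16350) + 16731)) = -7731/(29953*(13521/(-28509) + 9423/((-5741 + 16350) + 16731))) = -7731/(29953*(13521*(-1/28509) + 9423/(10609 + 16731))) = -7731/(29953*(-4507/9503 + 9423/27340)) = -7731/(29953*(-33674611/259812020)) = -7731/29953*(-259812020/33674611) = 2008606726620/1008655623283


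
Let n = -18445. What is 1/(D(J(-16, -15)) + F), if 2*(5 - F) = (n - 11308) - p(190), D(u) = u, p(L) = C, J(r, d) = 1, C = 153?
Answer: 1/14959 ≈ 6.6849e-5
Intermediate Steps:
p(L) = 153
F = 14958 (F = 5 - ((-18445 - 11308) - 1*153)/2 = 5 - (-29753 - 153)/2 = 5 - ½*(-29906) = 5 + 14953 = 14958)
1/(D(J(-16, -15)) + F) = 1/(1 + 14958) = 1/14959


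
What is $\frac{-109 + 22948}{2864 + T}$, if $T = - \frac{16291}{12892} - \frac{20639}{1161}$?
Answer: $\frac{31076844588}{3871113539} \approx 8.0279$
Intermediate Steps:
$T = - \frac{25908349}{1360692}$ ($T = \left(-16291\right) \frac{1}{12892} - \frac{20639}{1161} = - \frac{1481}{1172} - \frac{20639}{1161} = - \frac{25908349}{1360692} \approx -19.041$)
$\frac{-109 + 22948}{2864 + T} = \frac{-109 + 22948}{2864 - \frac{25908349}{1360692}} = \frac{22839}{\frac{3871113539}{1360692}} = 22839 \cdot \frac{1360692}{3871113539} = \frac{31076844588}{3871113539}$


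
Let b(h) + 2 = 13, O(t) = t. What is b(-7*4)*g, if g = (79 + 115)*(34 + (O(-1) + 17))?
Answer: 106700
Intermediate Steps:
b(h) = 11 (b(h) = -2 + 13 = 11)
g = 9700 (g = (79 + 115)*(34 + (-1 + 17)) = 194*(34 + 16) = 194*50 = 9700)
b(-7*4)*g = 11*9700 = 106700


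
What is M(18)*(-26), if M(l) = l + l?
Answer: -936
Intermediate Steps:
M(l) = 2*l
M(18)*(-26) = (2*18)*(-26) = 36*(-26) = -936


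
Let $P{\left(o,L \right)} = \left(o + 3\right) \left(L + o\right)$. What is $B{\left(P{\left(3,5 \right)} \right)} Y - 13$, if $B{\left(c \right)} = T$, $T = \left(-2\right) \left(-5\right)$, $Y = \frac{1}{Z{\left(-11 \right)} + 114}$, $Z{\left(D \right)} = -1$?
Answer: $- \frac{1459}{113} \approx -12.911$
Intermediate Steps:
$P{\left(o,L \right)} = \left(3 + o\right) \left(L + o\right)$
$Y = \frac{1}{113}$ ($Y = \frac{1}{-1 + 114} = \frac{1}{113} \approx 0.0088496$)
$T = 10$
$B{\left(c \right)} = 10$
$B{\left(P{\left(3,5 \right)} \right)} Y - 13 = 10 \cdot \frac{1}{113} - 13 = \frac{10}{113} - 13 = - \frac{1459}{113}$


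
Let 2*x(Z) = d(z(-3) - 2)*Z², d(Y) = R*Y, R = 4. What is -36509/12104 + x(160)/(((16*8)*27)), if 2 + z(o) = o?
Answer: -34876943/326808 ≈ -106.72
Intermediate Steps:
z(o) = -2 + o
d(Y) = 4*Y
x(Z) = -14*Z² (x(Z) = ((4*((-2 - 3) - 2))*Z²)/2 = ((4*(-5 - 2))*Z²)/2 = ((4*(-7))*Z²)/2 = (-28*Z²)/2 = -14*Z²)
-36509/12104 + x(160)/(((16*8)*27)) = -36509/12104 + (-14*160²)/(((16*8)*27)) = -36509*1/12104 + (-14*25600)/((128*27)) = -36509/12104 - 358400/3456 = -36509/12104 - 358400*1/3456 = -36509/12104 - 2800/27 = -34876943/326808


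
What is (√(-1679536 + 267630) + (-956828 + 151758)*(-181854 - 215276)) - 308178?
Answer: 319717140922 + I*√1411906 ≈ 3.1972e+11 + 1188.2*I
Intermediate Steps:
(√(-1679536 + 267630) + (-956828 + 151758)*(-181854 - 215276)) - 308178 = (√(-1411906) - 805070*(-397130)) - 308178 = (I*√1411906 + 319717449100) - 308178 = (319717449100 + I*√1411906) - 308178 = 319717140922 + I*√1411906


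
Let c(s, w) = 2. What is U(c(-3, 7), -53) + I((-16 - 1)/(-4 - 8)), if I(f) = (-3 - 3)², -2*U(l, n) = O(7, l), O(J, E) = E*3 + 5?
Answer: 61/2 ≈ 30.500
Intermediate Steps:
O(J, E) = 5 + 3*E (O(J, E) = 3*E + 5 = 5 + 3*E)
U(l, n) = -5/2 - 3*l/2 (U(l, n) = -(5 + 3*l)/2 = -5/2 - 3*l/2)
I(f) = 36 (I(f) = (-6)² = 36)
U(c(-3, 7), -53) + I((-16 - 1)/(-4 - 8)) = (-5/2 - 3/2*2) + 36 = (-5/2 - 3) + 36 = -11/2 + 36 = 61/2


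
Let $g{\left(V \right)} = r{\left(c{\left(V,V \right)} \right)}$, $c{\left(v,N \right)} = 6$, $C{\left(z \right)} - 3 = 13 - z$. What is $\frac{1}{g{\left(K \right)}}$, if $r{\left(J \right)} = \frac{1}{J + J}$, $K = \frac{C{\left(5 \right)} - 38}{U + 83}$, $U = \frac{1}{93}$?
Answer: $12$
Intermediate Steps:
$C{\left(z \right)} = 16 - z$ ($C{\left(z \right)} = 3 - \left(-13 + z\right) = 16 - z$)
$U = \frac{1}{93} \approx 0.010753$
$K = - \frac{2511}{7720}$ ($K = \frac{\left(16 - 5\right) - 38}{\frac{1}{93} + 83} = \frac{\left(16 - 5\right) - 38}{\frac{7720}{93}} = \left(11 - 38\right) \frac{93}{7720} = \left(-27\right) \frac{93}{7720} = - \frac{2511}{7720} \approx -0.32526$)
$r{\left(J \right)} = \frac{1}{2 J}$
$g{\left(V \right)} = \frac{1}{12}$ ($g{\left(V \right)} = \frac{1}{2 \cdot 6} = \frac{1}{2} \cdot \frac{1}{6} = \frac{1}{12}$)
$\frac{1}{g{\left(K \right)}} = \frac{1}{\frac{1}{12}} = 12$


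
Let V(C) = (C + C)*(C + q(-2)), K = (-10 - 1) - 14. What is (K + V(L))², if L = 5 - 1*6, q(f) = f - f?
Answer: 529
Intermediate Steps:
q(f) = 0
L = -1 (L = 5 - 6 = -1)
K = -25 (K = -11 - 14 = -25)
V(C) = 2*C² (V(C) = (C + C)*(C + 0) = (2*C)*C = 2*C²)
(K + V(L))² = (-25 + 2*(-1)²)² = (-25 + 2*1)² = (-25 + 2)² = (-23)² = 529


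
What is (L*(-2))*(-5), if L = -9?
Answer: -90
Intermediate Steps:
(L*(-2))*(-5) = -9*(-2)*(-5) = 18*(-5) = -90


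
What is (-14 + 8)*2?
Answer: -12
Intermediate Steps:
(-14 + 8)*2 = -6*2 = -12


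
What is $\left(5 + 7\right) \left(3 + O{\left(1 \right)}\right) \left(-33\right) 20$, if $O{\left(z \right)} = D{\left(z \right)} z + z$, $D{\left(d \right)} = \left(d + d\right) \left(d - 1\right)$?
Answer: $-31680$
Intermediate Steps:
$D{\left(d \right)} = 2 d \left(-1 + d\right)$
$O{\left(z \right)} = z + 2 z^{2} \left(-1 + z\right)$ ($O{\left(z \right)} = 2 z \left(-1 + z\right) z + z = 2 z^{2} \left(-1 + z\right) + z = z + 2 z^{2} \left(-1 + z\right)$)
$\left(5 + 7\right) \left(3 + O{\left(1 \right)}\right) \left(-33\right) 20 = \left(5 + 7\right) \left(3 + 1 \left(1 + 2 \cdot 1 \left(-1 + 1\right)\right)\right) \left(-33\right) 20 = 12 \left(3 + 1 \left(1 + 2 \cdot 1 \cdot 0\right)\right) \left(-33\right) 20 = 12 \left(3 + 1 \left(1 + 0\right)\right) \left(-33\right) 20 = 12 \left(3 + 1 \cdot 1\right) \left(-33\right) 20 = 12 \left(3 + 1\right) \left(-33\right) 20 = 12 \cdot 4 \left(-33\right) 20 = 48 \left(-33\right) 20 = \left(-1584\right) 20 = -31680$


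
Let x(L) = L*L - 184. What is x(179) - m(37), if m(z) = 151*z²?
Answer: -174862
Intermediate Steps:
x(L) = -184 + L² (x(L) = L² - 184 = -184 + L²)
x(179) - m(37) = (-184 + 179²) - 151*37² = (-184 + 32041) - 151*1369 = 31857 - 1*206719 = 31857 - 206719 = -174862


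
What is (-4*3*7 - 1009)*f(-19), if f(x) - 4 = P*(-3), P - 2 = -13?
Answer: -40441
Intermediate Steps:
P = -11 (P = 2 - 13 = -11)
f(x) = 37 (f(x) = 4 - 11*(-3) = 4 + 33 = 37)
(-4*3*7 - 1009)*f(-19) = (-4*3*7 - 1009)*37 = (-12*7 - 1009)*37 = (-84 - 1009)*37 = -1093*37 = -40441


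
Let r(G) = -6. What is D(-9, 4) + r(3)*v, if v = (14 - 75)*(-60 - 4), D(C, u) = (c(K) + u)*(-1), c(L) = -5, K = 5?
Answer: -23423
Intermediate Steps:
D(C, u) = 5 - u (D(C, u) = (-5 + u)*(-1) = 5 - u)
v = 3904 (v = -61*(-64) = 3904)
D(-9, 4) + r(3)*v = (5 - 1*4) - 6*3904 = (5 - 4) - 23424 = 1 - 23424 = -23423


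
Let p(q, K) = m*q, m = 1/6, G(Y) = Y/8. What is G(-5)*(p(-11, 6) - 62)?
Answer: 1915/48 ≈ 39.896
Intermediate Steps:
G(Y) = Y/8 (G(Y) = Y*(1/8) = Y/8)
m = 1/6 ≈ 0.16667
p(q, K) = q/6
G(-5)*(p(-11, 6) - 62) = ((1/8)*(-5))*((1/6)*(-11) - 62) = -5*(-11/6 - 62)/8 = -5/8*(-383/6) = 1915/48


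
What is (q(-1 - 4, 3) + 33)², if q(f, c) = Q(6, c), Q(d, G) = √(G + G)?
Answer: (33 + √6)² ≈ 1256.7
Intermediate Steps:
Q(d, G) = √2*√G (Q(d, G) = √(2*G) = √2*√G)
q(f, c) = √2*√c
(q(-1 - 4, 3) + 33)² = (√2*√3 + 33)² = (√6 + 33)² = (33 + √6)²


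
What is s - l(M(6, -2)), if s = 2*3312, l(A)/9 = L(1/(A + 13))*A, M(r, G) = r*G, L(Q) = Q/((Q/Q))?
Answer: 6732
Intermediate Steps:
L(Q) = Q (L(Q) = Q/1 = Q*1 = Q)
M(r, G) = G*r
l(A) = 9*A/(13 + A) (l(A) = 9*(A/(A + 13)) = 9*(A/(13 + A)) = 9*A/(13 + A))
s = 6624
s - l(M(6, -2)) = 6624 - 9*(-2*6)/(13 - 2*6) = 6624 - 9*(-12)/(13 - 12) = 6624 - 9*(-12)/1 = 6624 - 9*(-12) = 6624 - 1*(-108) = 6624 + 108 = 6732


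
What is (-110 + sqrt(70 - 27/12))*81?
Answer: -8910 + 81*sqrt(271)/2 ≈ -8243.3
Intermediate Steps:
(-110 + sqrt(70 - 27/12))*81 = (-110 + sqrt(70 - 27*1/12))*81 = (-110 + sqrt(70 - 9/4))*81 = (-110 + sqrt(271/4))*81 = (-110 + sqrt(271)/2)*81 = -8910 + 81*sqrt(271)/2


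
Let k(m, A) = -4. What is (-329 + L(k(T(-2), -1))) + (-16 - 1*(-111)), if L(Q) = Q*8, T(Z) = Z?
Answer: -266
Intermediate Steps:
L(Q) = 8*Q
(-329 + L(k(T(-2), -1))) + (-16 - 1*(-111)) = (-329 + 8*(-4)) + (-16 - 1*(-111)) = (-329 - 32) + (-16 + 111) = -361 + 95 = -266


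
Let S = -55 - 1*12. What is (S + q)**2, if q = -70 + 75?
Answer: 3844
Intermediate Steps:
q = 5
S = -67 (S = -55 - 12 = -67)
(S + q)**2 = (-67 + 5)**2 = (-62)**2 = 3844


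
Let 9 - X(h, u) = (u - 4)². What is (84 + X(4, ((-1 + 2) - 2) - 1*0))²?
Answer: 4624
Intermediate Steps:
X(h, u) = 9 - (-4 + u)² (X(h, u) = 9 - (u - 4)² = 9 - (-4 + u)²)
(84 + X(4, ((-1 + 2) - 2) - 1*0))² = (84 + (9 - (-4 + (((-1 + 2) - 2) - 1*0))²))² = (84 + (9 - (-4 + ((1 - 2) + 0))²))² = (84 + (9 - (-4 + (-1 + 0))²))² = (84 + (9 - (-4 - 1)²))² = (84 + (9 - 1*(-5)²))² = (84 + (9 - 1*25))² = (84 + (9 - 25))² = (84 - 16)² = 68² = 4624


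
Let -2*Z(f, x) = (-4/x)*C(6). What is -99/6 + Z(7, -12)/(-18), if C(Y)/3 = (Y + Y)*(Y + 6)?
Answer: -25/2 ≈ -12.500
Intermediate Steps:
C(Y) = 6*Y*(6 + Y) (C(Y) = 3*((Y + Y)*(Y + 6)) = 3*((2*Y)*(6 + Y)) = 3*(2*Y*(6 + Y)) = 6*Y*(6 + Y))
Z(f, x) = 864/x (Z(f, x) = -(-4/x)*6*6*(6 + 6)/2 = -(-4/x)*6*6*12/2 = -(-4/x)*432/2 = -(-864)/x = 864/x)
-99/6 + Z(7, -12)/(-18) = -99/6 + (864/(-12))/(-18) = -99*⅙ + (864*(-1/12))*(-1/18) = -33/2 - 72*(-1/18) = -33/2 + 4 = -25/2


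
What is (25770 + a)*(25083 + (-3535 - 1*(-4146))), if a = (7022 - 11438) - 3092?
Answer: 469223828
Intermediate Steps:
a = -7508 (a = -4416 - 3092 = -7508)
(25770 + a)*(25083 + (-3535 - 1*(-4146))) = (25770 - 7508)*(25083 + (-3535 - 1*(-4146))) = 18262*(25083 + (-3535 + 4146)) = 18262*(25083 + 611) = 18262*25694 = 469223828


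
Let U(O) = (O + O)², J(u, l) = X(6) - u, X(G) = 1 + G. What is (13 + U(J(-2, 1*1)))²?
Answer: 113569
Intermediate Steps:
J(u, l) = 7 - u (J(u, l) = (1 + 6) - u = 7 - u)
U(O) = 4*O² (U(O) = (2*O)² = 4*O²)
(13 + U(J(-2, 1*1)))² = (13 + 4*(7 - 1*(-2))²)² = (13 + 4*(7 + 2)²)² = (13 + 4*9²)² = (13 + 4*81)² = (13 + 324)² = 337² = 113569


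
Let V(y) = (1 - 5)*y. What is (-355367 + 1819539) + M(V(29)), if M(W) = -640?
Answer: 1463532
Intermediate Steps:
V(y) = -4*y
(-355367 + 1819539) + M(V(29)) = (-355367 + 1819539) - 640 = 1464172 - 640 = 1463532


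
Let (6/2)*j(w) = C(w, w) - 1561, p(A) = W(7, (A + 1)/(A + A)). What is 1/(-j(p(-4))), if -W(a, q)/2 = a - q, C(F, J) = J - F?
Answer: 3/1561 ≈ 0.0019218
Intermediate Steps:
W(a, q) = -2*a + 2*q (W(a, q) = -2*(a - q) = -2*a + 2*q)
p(A) = -14 + (1 + A)/A (p(A) = -2*7 + 2*((A + 1)/(A + A)) = -14 + 2*((1 + A)/((2*A))) = -14 + 2*((1 + A)*(1/(2*A))) = -14 + 2*((1 + A)/(2*A)) = -14 + (1 + A)/A)
j(w) = -1561/3 (j(w) = ((w - w) - 1561)/3 = (0 - 1561)/3 = (⅓)*(-1561) = -1561/3)
1/(-j(p(-4))) = 1/(-1*(-1561/3)) = 1/(1561/3) = 3/1561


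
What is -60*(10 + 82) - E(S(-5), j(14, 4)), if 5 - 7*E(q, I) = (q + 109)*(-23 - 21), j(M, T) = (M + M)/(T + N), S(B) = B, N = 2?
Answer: -43221/7 ≈ -6174.4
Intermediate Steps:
j(M, T) = 2*M/(2 + T) (j(M, T) = (M + M)/(T + 2) = (2*M)/(2 + T) = 2*M/(2 + T))
E(q, I) = 4801/7 + 44*q/7 (E(q, I) = 5/7 - (q + 109)*(-23 - 21)/7 = 5/7 - (109 + q)*(-44)/7 = 5/7 - (-4796 - 44*q)/7 = 5/7 + (4796/7 + 44*q/7) = 4801/7 + 44*q/7)
-60*(10 + 82) - E(S(-5), j(14, 4)) = -60*(10 + 82) - (4801/7 + (44/7)*(-5)) = -60*92 - (4801/7 - 220/7) = -5520 - 1*4581/7 = -5520 - 4581/7 = -43221/7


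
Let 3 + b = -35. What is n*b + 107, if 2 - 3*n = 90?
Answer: 3665/3 ≈ 1221.7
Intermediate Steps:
n = -88/3 (n = 2/3 - 1/3*90 = 2/3 - 30 = -88/3 ≈ -29.333)
b = -38 (b = -3 - 35 = -38)
n*b + 107 = -88/3*(-38) + 107 = 3344/3 + 107 = 3665/3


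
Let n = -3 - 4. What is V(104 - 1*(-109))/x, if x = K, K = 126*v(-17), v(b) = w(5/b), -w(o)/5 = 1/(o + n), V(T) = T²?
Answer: 312542/595 ≈ 525.28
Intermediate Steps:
n = -7
w(o) = -5/(-7 + o) (w(o) = -5/(o - 7) = -5/(-7 + o))
v(b) = -5/(-7 + 5/b)
K = 5355/62 (K = 126*(5*(-17)/(-5 + 7*(-17))) = 126*(5*(-17)/(-5 - 119)) = 126*(5*(-17)/(-124)) = 126*(5*(-17)*(-1/124)) = 126*(85/124) = 5355/62 ≈ 86.371)
x = 5355/62 ≈ 86.371
V(104 - 1*(-109))/x = (104 - 1*(-109))²/(5355/62) = (104 + 109)²*(62/5355) = 213²*(62/5355) = 45369*(62/5355) = 312542/595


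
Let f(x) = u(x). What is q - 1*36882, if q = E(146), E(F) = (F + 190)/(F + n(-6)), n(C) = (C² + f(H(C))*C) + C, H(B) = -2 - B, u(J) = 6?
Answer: -184398/5 ≈ -36880.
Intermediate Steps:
f(x) = 6
n(C) = C² + 7*C (n(C) = (C² + 6*C) + C = C² + 7*C)
E(F) = (190 + F)/(-6 + F) (E(F) = (F + 190)/(F - 6*(7 - 6)) = (190 + F)/(F - 6*1) = (190 + F)/(F - 6) = (190 + F)/(-6 + F))
q = 12/5 (q = (190 + 146)/(-6 + 146) = 336/140 = (1/140)*336 = 12/5 ≈ 2.4000)
q - 1*36882 = 12/5 - 1*36882 = 12/5 - 36882 = -184398/5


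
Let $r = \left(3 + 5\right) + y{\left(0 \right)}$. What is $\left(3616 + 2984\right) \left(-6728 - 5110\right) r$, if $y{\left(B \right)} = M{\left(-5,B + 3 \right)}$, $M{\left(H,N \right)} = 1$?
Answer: $-703177200$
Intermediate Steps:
$y{\left(B \right)} = 1$
$r = 9$ ($r = \left(3 + 5\right) + 1 = 8 + 1 = 9$)
$\left(3616 + 2984\right) \left(-6728 - 5110\right) r = \left(3616 + 2984\right) \left(-6728 - 5110\right) 9 = 6600 \left(-11838\right) 9 = \left(-78130800\right) 9 = -703177200$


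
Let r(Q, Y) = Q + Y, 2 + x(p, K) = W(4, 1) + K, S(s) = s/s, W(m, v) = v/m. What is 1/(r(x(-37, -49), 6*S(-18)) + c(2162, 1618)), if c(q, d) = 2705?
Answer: 4/10641 ≈ 0.00037590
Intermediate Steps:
S(s) = 1
x(p, K) = -7/4 + K (x(p, K) = -2 + (1/4 + K) = -2 + (1*(¼) + K) = -2 + (¼ + K) = -7/4 + K)
1/(r(x(-37, -49), 6*S(-18)) + c(2162, 1618)) = 1/(((-7/4 - 49) + 6*1) + 2705) = 1/((-203/4 + 6) + 2705) = 1/(-179/4 + 2705) = 1/(10641/4) = 4/10641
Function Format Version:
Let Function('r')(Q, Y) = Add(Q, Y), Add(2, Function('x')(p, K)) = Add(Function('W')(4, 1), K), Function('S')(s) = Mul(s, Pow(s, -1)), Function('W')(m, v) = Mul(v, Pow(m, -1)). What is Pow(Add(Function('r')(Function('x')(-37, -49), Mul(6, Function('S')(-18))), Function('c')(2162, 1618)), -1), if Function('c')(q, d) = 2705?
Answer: Rational(4, 10641) ≈ 0.00037590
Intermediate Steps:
Function('S')(s) = 1
Function('x')(p, K) = Add(Rational(-7, 4), K) (Function('x')(p, K) = Add(-2, Add(Mul(1, Pow(4, -1)), K)) = Add(-2, Add(Mul(1, Rational(1, 4)), K)) = Add(-2, Add(Rational(1, 4), K)) = Add(Rational(-7, 4), K))
Pow(Add(Function('r')(Function('x')(-37, -49), Mul(6, Function('S')(-18))), Function('c')(2162, 1618)), -1) = Pow(Add(Add(Add(Rational(-7, 4), -49), Mul(6, 1)), 2705), -1) = Pow(Add(Add(Rational(-203, 4), 6), 2705), -1) = Pow(Add(Rational(-179, 4), 2705), -1) = Pow(Rational(10641, 4), -1) = Rational(4, 10641)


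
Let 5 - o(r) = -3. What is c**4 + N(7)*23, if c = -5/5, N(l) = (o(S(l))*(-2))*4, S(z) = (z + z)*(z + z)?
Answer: -1471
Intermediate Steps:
S(z) = 4*z**2 (S(z) = (2*z)*(2*z) = 4*z**2)
o(r) = 8 (o(r) = 5 - 1*(-3) = 5 + 3 = 8)
N(l) = -64 (N(l) = (8*(-2))*4 = -16*4 = -64)
c = -1 (c = -5*1/5 = -1)
c**4 + N(7)*23 = (-1)**4 - 64*23 = 1 - 1472 = -1471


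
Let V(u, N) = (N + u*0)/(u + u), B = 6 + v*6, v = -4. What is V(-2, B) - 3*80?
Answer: -471/2 ≈ -235.50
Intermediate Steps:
B = -18 (B = 6 - 4*6 = 6 - 24 = -18)
V(u, N) = N/(2*u) (V(u, N) = (N + 0)/((2*u)) = N*(1/(2*u)) = N/(2*u))
V(-2, B) - 3*80 = (½)*(-18)/(-2) - 3*80 = (½)*(-18)*(-½) - 240 = 9/2 - 240 = -471/2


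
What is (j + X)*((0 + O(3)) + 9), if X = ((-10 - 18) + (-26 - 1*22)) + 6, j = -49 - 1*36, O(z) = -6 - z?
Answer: 0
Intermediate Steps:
j = -85 (j = -49 - 36 = -85)
X = -70 (X = (-28 + (-26 - 22)) + 6 = (-28 - 48) + 6 = -76 + 6 = -70)
(j + X)*((0 + O(3)) + 9) = (-85 - 70)*((0 + (-6 - 1*3)) + 9) = -155*((0 + (-6 - 3)) + 9) = -155*((0 - 9) + 9) = -155*(-9 + 9) = -155*0 = 0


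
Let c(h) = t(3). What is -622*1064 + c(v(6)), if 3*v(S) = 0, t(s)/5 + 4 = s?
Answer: -661813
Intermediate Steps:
t(s) = -20 + 5*s
v(S) = 0 (v(S) = (⅓)*0 = 0)
c(h) = -5 (c(h) = -20 + 5*3 = -20 + 15 = -5)
-622*1064 + c(v(6)) = -622*1064 - 5 = -661808 - 5 = -661813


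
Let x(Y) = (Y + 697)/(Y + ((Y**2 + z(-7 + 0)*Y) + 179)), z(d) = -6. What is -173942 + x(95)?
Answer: -1518338926/8729 ≈ -1.7394e+5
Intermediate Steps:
x(Y) = (697 + Y)/(179 + Y**2 - 5*Y) (x(Y) = (Y + 697)/(Y + ((Y**2 - 6*Y) + 179)) = (697 + Y)/(Y + (179 + Y**2 - 6*Y)) = (697 + Y)/(179 + Y**2 - 5*Y))
-173942 + x(95) = -173942 + (697 + 95)/(179 + 95**2 - 5*95) = -173942 + 792/(179 + 9025 - 475) = -173942 + 792/8729 = -1518338926/8729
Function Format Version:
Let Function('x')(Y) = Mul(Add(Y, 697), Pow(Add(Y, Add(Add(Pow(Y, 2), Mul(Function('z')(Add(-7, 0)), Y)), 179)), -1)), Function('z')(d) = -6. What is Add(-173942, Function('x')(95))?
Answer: Rational(-1518338926, 8729) ≈ -1.7394e+5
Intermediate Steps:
Function('x')(Y) = Mul(Pow(Add(179, Pow(Y, 2), Mul(-5, Y)), -1), Add(697, Y)) (Function('x')(Y) = Mul(Add(Y, 697), Pow(Add(Y, Add(Add(Pow(Y, 2), Mul(-6, Y)), 179)), -1)) = Mul(Add(697, Y), Pow(Add(Y, Add(179, Pow(Y, 2), Mul(-6, Y))), -1)) = Mul(Add(697, Y), Pow(Add(179, Pow(Y, 2), Mul(-5, Y)), -1)) = Mul(Pow(Add(179, Pow(Y, 2), Mul(-5, Y)), -1), Add(697, Y)))
Add(-173942, Function('x')(95)) = Add(-173942, Mul(Pow(Add(179, Pow(95, 2), Mul(-5, 95)), -1), Add(697, 95))) = Add(-173942, Mul(Pow(Add(179, 9025, -475), -1), 792)) = Add(-173942, Mul(Pow(8729, -1), 792)) = Add(-173942, Mul(Rational(1, 8729), 792)) = Add(-173942, Rational(792, 8729)) = Rational(-1518338926, 8729)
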